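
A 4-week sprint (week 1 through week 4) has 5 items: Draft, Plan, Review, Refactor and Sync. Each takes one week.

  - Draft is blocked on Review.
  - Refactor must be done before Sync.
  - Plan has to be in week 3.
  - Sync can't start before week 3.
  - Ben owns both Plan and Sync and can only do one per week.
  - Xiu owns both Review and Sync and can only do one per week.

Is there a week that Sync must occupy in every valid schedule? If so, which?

Sync's window is week 3–week 4.
Plan is fixed at week 3, and Sync can't share a week with Plan.
So Sync must be week 4.

week 4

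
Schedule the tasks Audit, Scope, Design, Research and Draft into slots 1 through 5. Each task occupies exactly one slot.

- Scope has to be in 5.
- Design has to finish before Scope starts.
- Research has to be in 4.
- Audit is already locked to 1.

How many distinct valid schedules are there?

20

Splitting on Design: it can be 1 (5), 2 (5), 3 (5), 4 (5). Listing each branch's schedules as (Audit, Scope, Research, Draft):
Design=1: (1,5,4,1) (1,5,4,2) (1,5,4,3) (1,5,4,4) (1,5,4,5) — 5.
Design=2: (1,5,4,1) (1,5,4,2) (1,5,4,3) (1,5,4,4) (1,5,4,5) — 5.
Design=3: (1,5,4,1) (1,5,4,2) (1,5,4,3) (1,5,4,4) (1,5,4,5) — 5.
Design=4: (1,5,4,1) (1,5,4,2) (1,5,4,3) (1,5,4,4) (1,5,4,5) — 5.
Summing: 5 + 5 + 5 + 5 = 20.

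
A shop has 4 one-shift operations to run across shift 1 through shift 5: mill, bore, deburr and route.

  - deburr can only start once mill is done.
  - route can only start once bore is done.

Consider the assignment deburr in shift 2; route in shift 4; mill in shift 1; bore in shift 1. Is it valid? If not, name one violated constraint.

Yes, all constraints hold

deburr can only start once mill is done — holds.
route can only start once bore is done — holds.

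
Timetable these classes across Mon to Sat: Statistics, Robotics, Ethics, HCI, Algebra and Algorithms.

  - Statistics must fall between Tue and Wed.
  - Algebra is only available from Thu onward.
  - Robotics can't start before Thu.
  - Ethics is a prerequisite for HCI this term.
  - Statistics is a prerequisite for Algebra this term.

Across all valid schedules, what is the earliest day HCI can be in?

Tue

Precedence pushes HCI to at least Tue.
HCI at Tue is achievable: Algebra -> Thu; Algorithms -> Mon; Ethics -> Mon; Robotics -> Thu; HCI -> Tue; Statistics -> Tue.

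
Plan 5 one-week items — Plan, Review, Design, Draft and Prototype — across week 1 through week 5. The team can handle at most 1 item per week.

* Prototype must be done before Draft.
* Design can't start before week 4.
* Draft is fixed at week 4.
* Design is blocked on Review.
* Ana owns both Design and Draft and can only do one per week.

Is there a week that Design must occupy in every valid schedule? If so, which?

Design's window is week 4–week 5.
Draft is fixed at week 4, and Design can't share a week with Draft.
So Design must be week 5.

week 5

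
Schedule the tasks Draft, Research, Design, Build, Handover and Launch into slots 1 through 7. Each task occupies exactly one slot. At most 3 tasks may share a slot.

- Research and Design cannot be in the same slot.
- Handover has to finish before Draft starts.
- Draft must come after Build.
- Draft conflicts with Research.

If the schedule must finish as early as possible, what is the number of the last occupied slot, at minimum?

The precedence chain requires at least 2 distinct slots.
With at most 3 per slot and 6 tasks, at least 2 slots are needed.
2 works (last occupied slot: 2): for example Draft=2; Handover=1; Launch=2; Build=1; Design=2; Research=1.

slot 2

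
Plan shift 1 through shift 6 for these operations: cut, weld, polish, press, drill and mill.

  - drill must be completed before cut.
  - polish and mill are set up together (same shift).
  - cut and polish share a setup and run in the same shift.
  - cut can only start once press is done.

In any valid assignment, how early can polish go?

shift 2

Polish must be in the same shift as cut, which can't be before shift 2, so polish is at least shift 2.
polish at shift 2 is achievable: weld -> shift 1; press -> shift 1; polish -> shift 2; cut -> shift 2; mill -> shift 2; drill -> shift 1.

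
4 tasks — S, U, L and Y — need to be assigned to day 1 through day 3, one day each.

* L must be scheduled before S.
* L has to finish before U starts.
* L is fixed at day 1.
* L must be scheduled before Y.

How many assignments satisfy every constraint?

8

Splitting on S: it can be day 2 (4), day 3 (4). Listing each branch's schedules as (U, L, Y) by day number:
S=day 2: (2,1,2) (2,1,3) (3,1,2) (3,1,3) — 4.
S=day 3: (2,1,2) (2,1,3) (3,1,2) (3,1,3) — 4.
Summing: 4 + 4 = 8.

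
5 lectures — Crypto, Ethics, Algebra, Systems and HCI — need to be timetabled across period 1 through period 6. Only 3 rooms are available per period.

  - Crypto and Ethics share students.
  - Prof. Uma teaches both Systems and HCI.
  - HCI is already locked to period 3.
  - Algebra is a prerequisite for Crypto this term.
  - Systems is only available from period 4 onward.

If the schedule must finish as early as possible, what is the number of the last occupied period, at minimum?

The precedence chain requires at least 2 distinct periods.
With at most 3 per period and 5 lectures, at least 2 periods are needed.
Systems can't be placed before period 4, so the schedule must run through at least period 4.
4 works (last occupied period: period 4): for example Algebra in period 1, HCI in period 3, Ethics in period 1, Crypto in period 2, Systems in period 4.

period 4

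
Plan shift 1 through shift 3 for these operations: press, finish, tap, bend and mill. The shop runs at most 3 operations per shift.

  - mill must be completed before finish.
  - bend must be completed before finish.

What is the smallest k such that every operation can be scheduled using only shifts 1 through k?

The precedence chain requires at least 2 distinct shifts.
With at most 3 per shift and 5 operations, at least 2 shifts are needed.
2 works (last occupied shift: shift 2): for example press -> shift 1, mill -> shift 1, bend -> shift 1, tap -> shift 2, finish -> shift 2.

2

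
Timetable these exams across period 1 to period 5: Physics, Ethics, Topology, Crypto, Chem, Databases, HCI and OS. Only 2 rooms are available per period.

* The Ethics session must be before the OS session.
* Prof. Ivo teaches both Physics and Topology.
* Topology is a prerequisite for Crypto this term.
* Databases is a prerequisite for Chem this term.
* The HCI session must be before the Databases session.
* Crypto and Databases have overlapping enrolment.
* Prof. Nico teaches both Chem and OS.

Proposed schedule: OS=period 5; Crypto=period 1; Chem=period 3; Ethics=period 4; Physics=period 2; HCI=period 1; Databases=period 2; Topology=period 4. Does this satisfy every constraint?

No — it violates: Topology is a prerequisite for Crypto this term

Prof. Ivo teaches both Physics and Topology — holds.
Topology is a prerequisite for Crypto this term — violated.
The Ethics session must be before the OS session — holds.
The HCI session must be before the Databases session — holds.
Databases is a prerequisite for Chem this term — holds.
Crypto and Databases have overlapping enrolment — holds.
Prof. Nico teaches both Chem and OS — holds.
Only 2 rooms are available per period — holds.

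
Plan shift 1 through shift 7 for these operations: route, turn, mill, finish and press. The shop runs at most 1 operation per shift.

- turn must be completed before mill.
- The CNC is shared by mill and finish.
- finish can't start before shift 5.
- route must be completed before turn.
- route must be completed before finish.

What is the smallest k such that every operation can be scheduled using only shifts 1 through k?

5

The precedence chain requires at least 3 distinct shifts.
With at most 1 per shift and 5 operations, at least 5 shifts are needed.
finish can't be placed before shift 5, so the schedule must run through at least shift 5.
5 works (last occupied shift: shift 5): for example mill -> shift 3, turn -> shift 2, route -> shift 1, finish -> shift 5, press -> shift 4.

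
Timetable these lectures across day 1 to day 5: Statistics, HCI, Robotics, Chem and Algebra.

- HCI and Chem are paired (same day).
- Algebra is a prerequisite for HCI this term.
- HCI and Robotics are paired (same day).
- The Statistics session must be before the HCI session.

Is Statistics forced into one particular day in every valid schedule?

Statistics can be day 1 (e.g. Robotics=day 2, Chem=day 2, Statistics=day 1, HCI=day 2, Algebra=day 1) or day 2 (e.g. Algebra in day 1, Chem in day 3, HCI in day 3, Statistics in day 2, Robotics in day 3).

No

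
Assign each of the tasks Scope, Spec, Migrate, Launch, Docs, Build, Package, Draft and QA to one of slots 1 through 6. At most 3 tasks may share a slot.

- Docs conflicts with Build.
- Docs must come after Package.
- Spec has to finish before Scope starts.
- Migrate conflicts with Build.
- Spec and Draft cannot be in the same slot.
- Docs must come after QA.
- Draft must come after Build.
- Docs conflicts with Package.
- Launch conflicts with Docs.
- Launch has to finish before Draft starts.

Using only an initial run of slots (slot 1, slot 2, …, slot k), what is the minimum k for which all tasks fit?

The precedence chain requires at least 2 distinct slots.
With at most 3 per slot and 9 tasks, at least 3 slots are needed.
3 works (last occupied slot: 3): for example QA -> 2, Build -> 1, Spec -> 1, Package -> 2, Draft -> 2, Migrate -> 3, Scope -> 3, Docs -> 3, Launch -> 1.

3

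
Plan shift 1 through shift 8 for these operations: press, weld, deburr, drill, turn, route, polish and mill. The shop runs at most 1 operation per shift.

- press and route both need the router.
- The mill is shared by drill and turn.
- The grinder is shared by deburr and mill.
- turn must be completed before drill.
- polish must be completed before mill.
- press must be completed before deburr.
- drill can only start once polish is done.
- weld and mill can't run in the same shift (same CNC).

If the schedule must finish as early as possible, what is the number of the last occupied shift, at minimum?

The precedence chain requires at least 2 distinct shifts.
With at most 1 per shift and 8 operations, at least 8 shifts are needed.
8 works (last occupied shift: shift 8): for example weld -> shift 7; deburr -> shift 5; route -> shift 8; press -> shift 4; drill -> shift 3; turn -> shift 2; polish -> shift 1; mill -> shift 6.

shift 8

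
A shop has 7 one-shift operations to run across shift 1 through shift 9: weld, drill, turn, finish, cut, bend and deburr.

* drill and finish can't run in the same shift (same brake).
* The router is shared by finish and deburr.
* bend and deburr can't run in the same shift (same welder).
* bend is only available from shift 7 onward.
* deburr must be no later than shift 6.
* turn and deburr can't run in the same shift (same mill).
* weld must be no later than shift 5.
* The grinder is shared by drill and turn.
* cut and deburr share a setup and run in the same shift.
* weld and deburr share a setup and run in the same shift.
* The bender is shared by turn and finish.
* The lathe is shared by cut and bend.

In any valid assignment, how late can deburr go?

shift 5

Deburr's own window allows nothing later than shift 6; deburr must be in the same shift as weld, which can't be after shift 5, so deburr is at most shift 5.
deburr at shift 5 is achievable: bend -> shift 7, cut -> shift 5, weld -> shift 5, finish -> shift 3, drill -> shift 1, turn -> shift 2, deburr -> shift 5.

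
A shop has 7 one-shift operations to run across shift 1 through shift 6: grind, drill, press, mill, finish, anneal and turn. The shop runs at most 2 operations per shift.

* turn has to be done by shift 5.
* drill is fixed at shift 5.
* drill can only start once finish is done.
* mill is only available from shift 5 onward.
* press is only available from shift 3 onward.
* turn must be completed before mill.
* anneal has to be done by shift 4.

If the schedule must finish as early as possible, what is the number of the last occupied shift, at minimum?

The precedence chain requires at least 2 distinct shifts.
With at most 2 per shift and 7 operations, at least 4 shifts are needed.
drill can't be placed before shift 5, so the schedule must run through at least shift 5.
5 works (last occupied shift: shift 5): for example drill in shift 5; turn in shift 2; anneal in shift 1; finish in shift 1; mill in shift 5; press in shift 3; grind in shift 2.

5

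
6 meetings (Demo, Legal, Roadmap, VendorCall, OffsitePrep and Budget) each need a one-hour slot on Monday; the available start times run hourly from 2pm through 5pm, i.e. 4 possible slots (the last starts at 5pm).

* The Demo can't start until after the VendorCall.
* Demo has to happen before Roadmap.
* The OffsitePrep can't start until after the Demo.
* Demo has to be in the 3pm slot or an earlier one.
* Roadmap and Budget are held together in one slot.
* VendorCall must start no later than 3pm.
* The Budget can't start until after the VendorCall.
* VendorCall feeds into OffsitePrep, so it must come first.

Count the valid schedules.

16

Splitting on Legal: it can be 2pm (4), 3pm (4), 4pm (4), 5pm (4). Listing each branch's schedules as (Demo, Roadmap, VendorCall, OffsitePrep, Budget):
Legal=2pm: (3pm,4pm,2pm,4pm,4pm) (3pm,4pm,2pm,5pm,4pm) (3pm,5pm,2pm,4pm,5pm) (3pm,5pm,2pm,5pm,5pm) — 4.
Legal=3pm: (3pm,4pm,2pm,4pm,4pm) (3pm,4pm,2pm,5pm,4pm) (3pm,5pm,2pm,4pm,5pm) (3pm,5pm,2pm,5pm,5pm) — 4.
Legal=4pm: (3pm,4pm,2pm,4pm,4pm) (3pm,4pm,2pm,5pm,4pm) (3pm,5pm,2pm,4pm,5pm) (3pm,5pm,2pm,5pm,5pm) — 4.
Legal=5pm: (3pm,4pm,2pm,4pm,4pm) (3pm,4pm,2pm,5pm,4pm) (3pm,5pm,2pm,4pm,5pm) (3pm,5pm,2pm,5pm,5pm) — 4.
Summing: 4 + 4 + 4 + 4 = 16.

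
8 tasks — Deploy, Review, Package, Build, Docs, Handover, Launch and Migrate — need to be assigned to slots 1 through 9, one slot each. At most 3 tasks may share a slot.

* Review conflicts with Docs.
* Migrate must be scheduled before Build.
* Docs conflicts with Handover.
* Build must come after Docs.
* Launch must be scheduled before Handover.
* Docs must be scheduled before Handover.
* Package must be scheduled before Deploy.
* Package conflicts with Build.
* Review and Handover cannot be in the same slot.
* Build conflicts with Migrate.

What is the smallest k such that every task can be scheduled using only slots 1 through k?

The precedence chain requires at least 2 distinct slots.
With at most 3 per slot and 8 tasks, at least 3 slots are needed.
3 works (last occupied slot: 3): for example Launch in 2, Build in 2, Package in 1, Handover in 3, Review in 2, Deploy in 3, Docs in 1, Migrate in 1.

3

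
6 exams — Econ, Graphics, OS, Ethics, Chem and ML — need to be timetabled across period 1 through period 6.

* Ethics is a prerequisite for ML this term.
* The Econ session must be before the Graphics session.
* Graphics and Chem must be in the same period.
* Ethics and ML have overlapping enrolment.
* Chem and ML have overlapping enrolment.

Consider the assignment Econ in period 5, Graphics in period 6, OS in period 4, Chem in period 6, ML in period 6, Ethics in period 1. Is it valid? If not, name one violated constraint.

Ethics and ML have overlapping enrolment — holds.
Graphics and Chem must be in the same period — holds.
Chem and ML have overlapping enrolment — violated.
Ethics is a prerequisite for ML this term — holds.
The Econ session must be before the Graphics session — holds.

No — it violates: Chem and ML have overlapping enrolment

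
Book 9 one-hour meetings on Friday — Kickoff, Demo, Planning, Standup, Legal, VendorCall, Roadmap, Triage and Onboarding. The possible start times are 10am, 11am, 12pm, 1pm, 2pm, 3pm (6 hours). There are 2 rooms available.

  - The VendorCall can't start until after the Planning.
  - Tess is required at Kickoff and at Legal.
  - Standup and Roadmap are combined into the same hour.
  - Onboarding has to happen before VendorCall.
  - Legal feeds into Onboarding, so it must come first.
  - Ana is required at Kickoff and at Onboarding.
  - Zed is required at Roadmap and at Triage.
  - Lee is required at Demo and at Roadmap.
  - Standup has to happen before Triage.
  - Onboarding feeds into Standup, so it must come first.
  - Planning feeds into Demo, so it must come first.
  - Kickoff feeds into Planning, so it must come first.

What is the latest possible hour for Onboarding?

Precedence pushes Onboarding to at least 11am; downstream work caps Onboarding at 1pm.
Onboarding at 1pm is achievable: Roadmap=2pm; Triage=3pm; Planning=11am; Demo=12pm; Onboarding=1pm; Standup=2pm; VendorCall=3pm; Legal=11am; Kickoff=10am.

1pm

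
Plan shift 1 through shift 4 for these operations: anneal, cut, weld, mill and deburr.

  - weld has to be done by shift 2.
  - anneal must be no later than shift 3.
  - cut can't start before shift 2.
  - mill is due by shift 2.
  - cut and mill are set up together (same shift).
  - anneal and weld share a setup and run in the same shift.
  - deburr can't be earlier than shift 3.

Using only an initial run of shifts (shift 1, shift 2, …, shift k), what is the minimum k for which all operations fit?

deburr can't be placed before shift 3, so the schedule must run through at least shift 3.
3 works (last occupied shift: shift 3): for example anneal in shift 1, cut in shift 2, weld in shift 1, deburr in shift 3, mill in shift 2.

3 shifts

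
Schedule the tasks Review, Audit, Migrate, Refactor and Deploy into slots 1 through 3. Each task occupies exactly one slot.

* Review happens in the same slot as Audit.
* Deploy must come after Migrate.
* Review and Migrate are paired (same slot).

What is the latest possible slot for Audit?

Audit must be in the same slot as Migrate, which can't be after 2, so Audit is at most 2.
Audit at 2 is achievable: Deploy in 3; Migrate in 2; Review in 2; Refactor in 1; Audit in 2.

2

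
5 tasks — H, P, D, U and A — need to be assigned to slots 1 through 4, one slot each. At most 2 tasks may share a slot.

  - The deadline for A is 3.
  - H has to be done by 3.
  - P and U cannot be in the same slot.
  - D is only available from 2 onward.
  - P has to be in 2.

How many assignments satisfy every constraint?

48

Splitting on H: it can be 1 (20), 2 (11), 3 (17). Listing each branch's schedules as (P, D, U, A):
H=1: (2,2,1,3) (2,2,3,1) (2,2,3,3) (2,2,4,1) (2,2,4,3) (2,3,1,2) (2,3,1,3) (2,3,3,1) (2,3,3,2) (2,3,4,1) (2,3,4,2) (2,3,4,3) (2,4,1,2) (2,4,1,3) (2,4,3,1) (2,4,3,2) (2,4,3,3) (2,4,4,1) (2,4,4,2) (2,4,4,3) — 20.
H=2: (2,3,1,1) (2,3,1,3) (2,3,3,1) (2,3,4,1) (2,3,4,3) (2,4,1,1) (2,4,1,3) (2,4,3,1) (2,4,3,3) (2,4,4,1) (2,4,4,3) — 11.
H=3: (2,2,1,1) (2,2,1,3) (2,2,3,1) (2,2,4,1) (2,2,4,3) (2,3,1,1) (2,3,1,2) (2,3,4,1) (2,3,4,2) (2,4,1,1) (2,4,1,2) (2,4,1,3) (2,4,3,1) (2,4,3,2) (2,4,4,1) (2,4,4,2) (2,4,4,3) — 17.
Summing: 20 + 11 + 17 = 48.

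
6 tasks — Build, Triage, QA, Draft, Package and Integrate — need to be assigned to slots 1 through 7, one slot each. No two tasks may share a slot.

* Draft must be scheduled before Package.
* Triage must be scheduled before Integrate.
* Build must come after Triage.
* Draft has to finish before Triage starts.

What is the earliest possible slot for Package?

2

Precedence pushes Package to at least 2.
Package at 2 is achievable: Triage -> 3, QA -> 6, Integrate -> 5, Draft -> 1, Build -> 4, Package -> 2.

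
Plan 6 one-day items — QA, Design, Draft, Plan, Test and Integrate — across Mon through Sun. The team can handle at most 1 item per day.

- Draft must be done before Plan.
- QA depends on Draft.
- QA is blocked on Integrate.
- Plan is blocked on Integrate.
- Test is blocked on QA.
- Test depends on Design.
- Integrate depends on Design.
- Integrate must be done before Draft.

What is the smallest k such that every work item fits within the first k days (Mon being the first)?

The precedence chain requires at least 5 distinct days.
With at most 1 per day and 6 work items, at least 6 days are needed.
6 works (last occupied day: Sat): for example Draft -> Wed, Plan -> Fri, Integrate -> Tue, Design -> Mon, Test -> Sat, QA -> Thu.

6 days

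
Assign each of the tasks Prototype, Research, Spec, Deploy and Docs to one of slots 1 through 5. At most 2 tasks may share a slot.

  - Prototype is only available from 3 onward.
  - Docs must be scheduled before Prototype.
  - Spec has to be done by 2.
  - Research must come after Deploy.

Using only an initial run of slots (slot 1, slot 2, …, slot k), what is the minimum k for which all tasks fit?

The precedence chain requires at least 2 distinct slots.
With at most 2 per slot and 5 tasks, at least 3 slots are needed.
Prototype can't be placed before 3, so the schedule must run through at least slot 3.
3 works (last occupied slot: 3): for example Deploy in 1; Spec in 1; Docs in 2; Research in 2; Prototype in 3.

3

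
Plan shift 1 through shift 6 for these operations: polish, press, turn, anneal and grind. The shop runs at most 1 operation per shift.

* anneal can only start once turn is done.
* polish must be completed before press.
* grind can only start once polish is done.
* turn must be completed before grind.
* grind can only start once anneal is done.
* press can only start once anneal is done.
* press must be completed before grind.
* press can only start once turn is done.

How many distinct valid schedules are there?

Splitting on polish: it can be shift 1 (5), shift 2 (5), shift 3 (5), shift 4 (3). Listing each branch's schedules as (press, turn, anneal, grind) by shift number:
polish=shift 1: (4,2,3,5) (4,2,3,6) (5,2,3,6) (5,2,4,6) (5,3,4,6) — 5.
polish=shift 2: (4,1,3,5) (4,1,3,6) (5,1,3,6) (5,1,4,6) (5,3,4,6) — 5.
polish=shift 3: (4,1,2,5) (4,1,2,6) (5,1,2,6) (5,1,4,6) (5,2,4,6) — 5.
polish=shift 4: (5,1,2,6) (5,1,3,6) (5,2,3,6) — 3.
Summing: 5 + 5 + 5 + 3 = 18.

18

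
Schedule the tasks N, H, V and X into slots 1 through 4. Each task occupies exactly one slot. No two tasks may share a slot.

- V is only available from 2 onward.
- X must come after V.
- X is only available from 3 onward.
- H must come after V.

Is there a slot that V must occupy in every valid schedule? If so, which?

2

V is available from 2; downstream work caps V at 3.
So V is pinned to 2.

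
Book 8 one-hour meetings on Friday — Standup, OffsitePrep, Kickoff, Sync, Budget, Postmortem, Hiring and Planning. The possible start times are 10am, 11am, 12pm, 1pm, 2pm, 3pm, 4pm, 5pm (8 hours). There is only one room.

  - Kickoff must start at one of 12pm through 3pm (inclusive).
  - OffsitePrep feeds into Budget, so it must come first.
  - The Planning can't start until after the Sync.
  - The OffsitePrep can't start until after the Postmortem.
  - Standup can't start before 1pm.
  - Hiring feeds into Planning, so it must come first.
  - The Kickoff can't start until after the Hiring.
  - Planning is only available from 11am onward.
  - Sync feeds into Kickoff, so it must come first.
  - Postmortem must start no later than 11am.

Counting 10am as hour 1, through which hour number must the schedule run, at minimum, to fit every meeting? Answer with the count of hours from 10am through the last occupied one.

The precedence chain requires at least 3 distinct hours.
With at most 1 per hour and 8 meetings, at least 8 hours are needed.
Standup can't be placed before 1pm — that is hour 4 counting from 10am — so the schedule must run through at least 4 hours.
8 works (last occupied hour: 5pm): for example Postmortem -> 10am; Sync -> 11am; OffsitePrep -> 4pm; Planning -> 3pm; Hiring -> 12pm; Standup -> 2pm; Budget -> 5pm; Kickoff -> 1pm.

8 hours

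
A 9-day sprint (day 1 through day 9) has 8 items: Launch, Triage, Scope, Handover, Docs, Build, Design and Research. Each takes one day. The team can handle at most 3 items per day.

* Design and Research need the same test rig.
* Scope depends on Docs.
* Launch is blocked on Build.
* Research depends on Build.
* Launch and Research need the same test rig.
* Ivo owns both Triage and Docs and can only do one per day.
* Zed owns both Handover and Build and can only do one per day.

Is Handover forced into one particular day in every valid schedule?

Handover can be day 1 (e.g. Scope in day 2; Design in day 1; Handover in day 1; Launch in day 3; Research in day 4; Triage in day 2; Docs in day 1; Build in day 2) or day 2 (e.g. Handover in day 2, Scope in day 2, Triage in day 3, Design in day 1, Research in day 3, Docs in day 1, Build in day 1, Launch in day 2).

No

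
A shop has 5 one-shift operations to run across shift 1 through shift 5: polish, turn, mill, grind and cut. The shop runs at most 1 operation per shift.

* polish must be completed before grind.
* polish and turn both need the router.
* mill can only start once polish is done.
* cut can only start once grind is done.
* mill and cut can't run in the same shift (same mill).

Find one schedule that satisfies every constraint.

grind=shift 2, cut=shift 4, polish=shift 1, turn=shift 5, mill=shift 3

Checking: polish(shift 1) before grind(shift 2); grind(shift 2) before cut(shift 4); polish(shift 1) before mill(shift 3); polish(shift 1) != turn(shift 5); mill(shift 3) != cut(shift 4); max 1 per shift (cap 1).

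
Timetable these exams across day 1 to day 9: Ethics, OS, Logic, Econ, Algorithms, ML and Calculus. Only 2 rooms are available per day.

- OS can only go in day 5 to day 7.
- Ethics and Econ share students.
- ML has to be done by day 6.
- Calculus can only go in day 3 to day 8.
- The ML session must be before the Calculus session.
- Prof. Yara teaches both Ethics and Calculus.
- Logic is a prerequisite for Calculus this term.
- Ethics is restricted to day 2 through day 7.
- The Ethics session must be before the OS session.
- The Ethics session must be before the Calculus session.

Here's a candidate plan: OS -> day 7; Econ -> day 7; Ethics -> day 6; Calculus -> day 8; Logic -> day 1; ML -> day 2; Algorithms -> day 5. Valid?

Ethics is restricted to day 2 through day 7 — holds.
The Ethics session must be before the Calculus session — holds.
ML has to be done by day 6 — holds.
OS can only go in day 5 to day 7 — holds.
Prof. Yara teaches both Ethics and Calculus — holds.
Logic is a prerequisite for Calculus this term — holds.
Only 2 rooms are available per day — holds.
Ethics and Econ share students — holds.
The Ethics session must be before the OS session — holds.
Calculus can only go in day 3 to day 8 — holds.
The ML session must be before the Calculus session — holds.

Valid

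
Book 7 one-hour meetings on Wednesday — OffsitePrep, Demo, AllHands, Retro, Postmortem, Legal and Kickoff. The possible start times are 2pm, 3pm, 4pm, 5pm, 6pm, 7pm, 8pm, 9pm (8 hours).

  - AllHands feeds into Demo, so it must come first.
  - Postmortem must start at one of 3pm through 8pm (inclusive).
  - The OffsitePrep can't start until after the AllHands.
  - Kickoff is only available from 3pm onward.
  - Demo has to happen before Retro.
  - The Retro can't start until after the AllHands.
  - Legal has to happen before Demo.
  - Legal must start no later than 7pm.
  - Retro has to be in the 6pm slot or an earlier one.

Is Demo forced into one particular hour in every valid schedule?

No

Demo can be 3pm (e.g. Kickoff in 3pm, Demo in 3pm, AllHands in 2pm, Retro in 4pm, Postmortem in 3pm, OffsitePrep in 3pm, Legal in 2pm) or 4pm (e.g. OffsitePrep -> 3pm; Retro -> 5pm; Legal -> 2pm; Demo -> 4pm; AllHands -> 2pm; Kickoff -> 3pm; Postmortem -> 3pm).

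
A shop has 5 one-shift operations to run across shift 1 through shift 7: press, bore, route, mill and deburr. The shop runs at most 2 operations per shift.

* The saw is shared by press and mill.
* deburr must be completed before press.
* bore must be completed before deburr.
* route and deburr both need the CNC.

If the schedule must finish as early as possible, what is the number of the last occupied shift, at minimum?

shift 3

The precedence chain requires at least 3 distinct shifts.
With at most 2 per shift and 5 operations, at least 3 shifts are needed.
3 works (last occupied shift: shift 3): for example mill in shift 2, press in shift 3, route in shift 1, deburr in shift 2, bore in shift 1.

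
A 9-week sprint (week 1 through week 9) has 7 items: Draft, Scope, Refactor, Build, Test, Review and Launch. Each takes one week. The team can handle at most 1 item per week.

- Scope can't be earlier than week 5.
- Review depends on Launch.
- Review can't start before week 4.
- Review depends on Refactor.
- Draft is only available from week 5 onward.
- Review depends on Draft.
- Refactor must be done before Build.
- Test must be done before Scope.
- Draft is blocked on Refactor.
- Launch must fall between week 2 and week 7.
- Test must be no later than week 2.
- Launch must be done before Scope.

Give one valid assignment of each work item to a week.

Refactor in week 3, Draft in week 5, Launch in week 2, Build in week 4, Scope in week 6, Test in week 1, Review in week 7

Checking: Draft(week 5) before Review(week 7); Refactor(week 3) before Build(week 4); Test(week 1) before Scope(week 6); Refactor(week 3) before Review(week 7); Refactor(week 3) before Draft(week 5); Launch(week 2) before Review(week 7); Launch(week 2) before Scope(week 6); Test=week 1 in [week 1,week 2]; Draft=week 5 in [week 5,week 9]; Review=week 7 in [week 4,week 9]; Scope=week 6 in [week 5,week 9]; Launch=week 2 in [week 2,week 7]; max 1 per week (cap 1).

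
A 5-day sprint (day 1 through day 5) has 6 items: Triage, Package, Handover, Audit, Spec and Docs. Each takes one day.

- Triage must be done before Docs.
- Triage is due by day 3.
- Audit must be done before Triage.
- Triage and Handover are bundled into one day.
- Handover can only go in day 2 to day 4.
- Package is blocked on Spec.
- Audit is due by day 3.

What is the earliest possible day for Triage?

day 2

Precedence pushes Triage to at least day 2; Triage's own window allows nothing later than day 3.
Triage at day 2 is achievable: Audit in day 1, Docs in day 3, Handover in day 2, Spec in day 1, Package in day 2, Triage in day 2.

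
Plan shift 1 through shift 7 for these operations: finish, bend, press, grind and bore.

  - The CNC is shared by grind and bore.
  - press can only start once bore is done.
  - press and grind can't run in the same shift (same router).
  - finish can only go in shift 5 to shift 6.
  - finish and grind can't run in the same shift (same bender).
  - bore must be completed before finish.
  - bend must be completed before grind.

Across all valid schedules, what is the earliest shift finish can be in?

shift 5

Finish is available from shift 5; finish's own window allows nothing later than shift 6.
finish at shift 5 is achievable: grind -> shift 3; press -> shift 2; bore -> shift 1; finish -> shift 5; bend -> shift 1.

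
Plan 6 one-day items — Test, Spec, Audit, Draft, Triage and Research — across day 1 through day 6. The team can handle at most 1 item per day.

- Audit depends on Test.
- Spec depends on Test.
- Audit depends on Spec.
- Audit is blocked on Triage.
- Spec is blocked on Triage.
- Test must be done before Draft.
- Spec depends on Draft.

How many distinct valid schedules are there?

Splitting on Test: it can be day 1 (10), day 2 (6), day 3 (2). Listing each branch's schedules as (Spec, Audit, Draft, Triage, Research) by day number:
Test=day 1: (4,5,2,3,6) (4,5,3,2,6) (4,6,2,3,5) (4,6,3,2,5) (5,6,2,3,4) (5,6,2,4,3) (5,6,3,2,4) (5,6,3,4,2) (5,6,4,2,3) (5,6,4,3,2) — 10.
Test=day 2: (4,5,3,1,6) (4,6,3,1,5) (5,6,3,1,4) (5,6,3,4,1) (5,6,4,1,3) (5,6,4,3,1) — 6.
Test=day 3: (5,6,4,1,2) (5,6,4,2,1) — 2.
Summing: 10 + 6 + 2 = 18.

18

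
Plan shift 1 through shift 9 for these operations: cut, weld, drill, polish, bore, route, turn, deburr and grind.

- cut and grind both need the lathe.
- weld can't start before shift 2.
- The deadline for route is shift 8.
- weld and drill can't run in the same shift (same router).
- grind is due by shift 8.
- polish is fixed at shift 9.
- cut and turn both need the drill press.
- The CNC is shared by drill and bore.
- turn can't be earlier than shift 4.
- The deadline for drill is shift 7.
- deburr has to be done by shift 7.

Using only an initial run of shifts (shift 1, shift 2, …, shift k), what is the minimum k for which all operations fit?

polish can't be placed before shift 9, so the schedule must run through at least shift 9.
9 works (last occupied shift: shift 9): for example deburr=shift 1; cut=shift 2; turn=shift 4; bore=shift 2; route=shift 1; polish=shift 9; grind=shift 1; drill=shift 1; weld=shift 2.

9 shifts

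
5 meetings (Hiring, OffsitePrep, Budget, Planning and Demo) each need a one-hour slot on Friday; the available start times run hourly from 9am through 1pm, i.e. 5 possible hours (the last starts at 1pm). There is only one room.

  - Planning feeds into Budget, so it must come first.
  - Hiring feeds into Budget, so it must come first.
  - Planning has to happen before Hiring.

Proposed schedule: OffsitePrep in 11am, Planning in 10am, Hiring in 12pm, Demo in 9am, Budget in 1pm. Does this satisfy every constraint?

Hiring feeds into Budget, so it must come first — holds.
There is only one room — holds.
Planning has to happen before Hiring — holds.
Planning feeds into Budget, so it must come first — holds.

Valid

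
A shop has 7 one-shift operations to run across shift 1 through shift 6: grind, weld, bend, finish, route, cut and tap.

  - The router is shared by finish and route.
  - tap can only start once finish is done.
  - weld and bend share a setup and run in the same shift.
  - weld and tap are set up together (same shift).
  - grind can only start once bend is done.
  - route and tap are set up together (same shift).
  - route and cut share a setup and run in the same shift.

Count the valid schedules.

20

Splitting on grind: it can be shift 3 (1), shift 4 (3), shift 5 (6), shift 6 (10). Listing each branch's schedules as (weld, bend, finish, route, cut, tap) by shift number:
grind=shift 3: (2,2,1,2,2,2) — 1.
grind=shift 4: (2,2,1,2,2,2) (3,3,1,3,3,3) (3,3,2,3,3,3) — 3.
grind=shift 5: (2,2,1,2,2,2) (3,3,1,3,3,3) (3,3,2,3,3,3) (4,4,1,4,4,4) (4,4,2,4,4,4) (4,4,3,4,4,4) — 6.
grind=shift 6: (2,2,1,2,2,2) (3,3,1,3,3,3) (3,3,2,3,3,3) (4,4,1,4,4,4) (4,4,2,4,4,4) (4,4,3,4,4,4) (5,5,1,5,5,5) (5,5,2,5,5,5) (5,5,3,5,5,5) (5,5,4,5,5,5) — 10.
Summing: 1 + 3 + 6 + 10 = 20.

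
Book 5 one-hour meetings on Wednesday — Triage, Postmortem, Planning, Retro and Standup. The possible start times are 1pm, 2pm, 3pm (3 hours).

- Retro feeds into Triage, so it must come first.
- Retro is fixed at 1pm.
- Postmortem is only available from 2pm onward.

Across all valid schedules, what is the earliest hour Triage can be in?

2pm

Precedence pushes Triage to at least 2pm.
Triage at 2pm is achievable: Postmortem -> 2pm; Triage -> 2pm; Planning -> 1pm; Standup -> 1pm; Retro -> 1pm.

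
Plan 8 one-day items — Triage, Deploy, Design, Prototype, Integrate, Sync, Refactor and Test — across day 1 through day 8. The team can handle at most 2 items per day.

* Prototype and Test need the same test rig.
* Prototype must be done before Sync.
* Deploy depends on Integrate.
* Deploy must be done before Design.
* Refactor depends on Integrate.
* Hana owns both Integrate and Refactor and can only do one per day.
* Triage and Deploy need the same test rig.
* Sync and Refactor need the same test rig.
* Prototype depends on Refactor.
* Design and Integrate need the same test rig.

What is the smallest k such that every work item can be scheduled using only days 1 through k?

4 days

The precedence chain requires at least 4 distinct days.
With at most 2 per day and 8 work items, at least 4 days are needed.
4 works (last occupied day: day 4): for example Deploy=day 2; Triage=day 1; Prototype=day 3; Test=day 4; Refactor=day 2; Integrate=day 1; Sync=day 4; Design=day 3.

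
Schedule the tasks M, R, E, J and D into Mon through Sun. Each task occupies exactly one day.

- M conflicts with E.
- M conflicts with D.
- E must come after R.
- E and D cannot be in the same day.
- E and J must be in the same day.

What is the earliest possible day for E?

Precedence pushes E to at least Tue.
E at Tue is achievable: D in Wed; E in Tue; J in Tue; M in Mon; R in Mon.

Tue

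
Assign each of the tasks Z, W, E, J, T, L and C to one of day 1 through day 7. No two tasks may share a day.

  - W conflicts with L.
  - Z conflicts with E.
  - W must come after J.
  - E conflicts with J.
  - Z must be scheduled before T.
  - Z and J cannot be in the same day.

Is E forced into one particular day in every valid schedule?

E can be day 1 (e.g. E in day 1, T in day 5, L in day 6, W in day 4, Z in day 2, J in day 3, C in day 7) or day 2 (e.g. C=day 7; E=day 2; Z=day 1; J=day 3; L=day 6; T=day 5; W=day 4).

No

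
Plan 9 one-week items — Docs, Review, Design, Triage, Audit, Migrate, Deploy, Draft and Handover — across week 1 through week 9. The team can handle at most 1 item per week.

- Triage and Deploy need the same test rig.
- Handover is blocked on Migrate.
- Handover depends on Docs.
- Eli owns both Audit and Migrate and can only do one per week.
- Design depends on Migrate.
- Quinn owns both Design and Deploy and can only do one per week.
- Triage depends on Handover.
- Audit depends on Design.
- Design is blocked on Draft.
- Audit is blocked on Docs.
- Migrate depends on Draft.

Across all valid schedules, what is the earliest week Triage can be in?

Precedence pushes Triage to at least week 4.
Triage at week 5 is achievable: Migrate -> week 2, Deploy -> week 9, Handover -> week 4, Triage -> week 5, Design -> week 6, Review -> week 8, Audit -> week 7, Docs -> week 3, Draft -> week 1.
Nothing earlier works — the conflict and capacity constraints rule out every week before week 5.

week 5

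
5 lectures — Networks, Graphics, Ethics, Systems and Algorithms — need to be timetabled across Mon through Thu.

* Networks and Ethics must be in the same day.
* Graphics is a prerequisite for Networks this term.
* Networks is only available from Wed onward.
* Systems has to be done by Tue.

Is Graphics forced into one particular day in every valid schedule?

Graphics can be Mon (e.g. Ethics -> Wed, Algorithms -> Mon, Graphics -> Mon, Networks -> Wed, Systems -> Mon) or Tue (e.g. Networks in Wed, Graphics in Tue, Ethics in Wed, Systems in Mon, Algorithms in Mon).

No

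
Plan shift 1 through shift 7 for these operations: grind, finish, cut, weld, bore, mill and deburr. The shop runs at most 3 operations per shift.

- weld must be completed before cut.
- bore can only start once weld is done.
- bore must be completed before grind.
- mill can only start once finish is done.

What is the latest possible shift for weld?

shift 5

Downstream work caps weld at shift 5.
weld at shift 5 is achievable: deburr in shift 1, finish in shift 1, bore in shift 6, grind in shift 7, cut in shift 6, weld in shift 5, mill in shift 2.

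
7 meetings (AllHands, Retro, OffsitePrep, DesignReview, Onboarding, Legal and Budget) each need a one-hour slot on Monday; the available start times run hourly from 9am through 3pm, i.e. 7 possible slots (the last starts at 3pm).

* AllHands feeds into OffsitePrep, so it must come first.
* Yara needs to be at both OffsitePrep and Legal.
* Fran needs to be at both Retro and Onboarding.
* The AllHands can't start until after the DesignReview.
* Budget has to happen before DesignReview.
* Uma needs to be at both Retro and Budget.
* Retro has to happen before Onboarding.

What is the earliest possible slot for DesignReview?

Precedence pushes DesignReview to at least 10am; downstream work caps DesignReview at 1pm.
DesignReview at 10am is achievable: Retro -> 10am; OffsitePrep -> 12pm; AllHands -> 11am; Budget -> 9am; Onboarding -> 11am; DesignReview -> 10am; Legal -> 9am.

10am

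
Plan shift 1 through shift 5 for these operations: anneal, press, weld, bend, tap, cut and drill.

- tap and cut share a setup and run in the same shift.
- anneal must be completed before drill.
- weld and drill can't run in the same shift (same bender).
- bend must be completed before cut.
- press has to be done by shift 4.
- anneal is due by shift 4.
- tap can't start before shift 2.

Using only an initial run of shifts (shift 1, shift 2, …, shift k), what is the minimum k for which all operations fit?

2

The precedence chain requires at least 2 distinct shifts.
2 works (last occupied shift: shift 2): for example cut in shift 2; press in shift 1; tap in shift 2; anneal in shift 1; drill in shift 2; bend in shift 1; weld in shift 1.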